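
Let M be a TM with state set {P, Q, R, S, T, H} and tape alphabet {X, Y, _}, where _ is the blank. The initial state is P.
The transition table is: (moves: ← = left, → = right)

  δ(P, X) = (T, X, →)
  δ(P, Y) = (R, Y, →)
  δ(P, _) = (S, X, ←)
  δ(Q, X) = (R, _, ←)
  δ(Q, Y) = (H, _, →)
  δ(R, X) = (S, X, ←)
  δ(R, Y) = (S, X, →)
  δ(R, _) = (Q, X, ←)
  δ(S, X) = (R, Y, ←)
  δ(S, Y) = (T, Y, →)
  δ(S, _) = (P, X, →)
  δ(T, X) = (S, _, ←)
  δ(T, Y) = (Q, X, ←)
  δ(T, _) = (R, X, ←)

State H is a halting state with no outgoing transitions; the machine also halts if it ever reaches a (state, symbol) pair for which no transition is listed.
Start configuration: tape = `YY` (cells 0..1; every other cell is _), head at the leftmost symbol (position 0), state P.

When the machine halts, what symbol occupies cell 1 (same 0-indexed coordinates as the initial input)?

P | ____[Y]Y__   read Y → write Y, move →, go to R
R | ____Y[Y]__   read Y → write X, move →, go to S
S | ____YX[_]_   read _ → write X, move →, go to P
P | ____YXX[_]   read _ → write X, move ←, go to S
S | ____YX[X]X   read X → write Y, move ←, go to R
R | ____Y[X]YX   read X → write X, move ←, go to S
S | ____[Y]XYX   read Y → write Y, move →, go to T
T | ____Y[X]YX   read X → write _, move ←, go to S
S | ____[Y]_YX   read Y → write Y, move →, go to T
T | ____Y[_]YX   read _ → write X, move ←, go to R
R | ____[Y]XYX   read Y → write X, move →, go to S
S | ____X[X]YX   read X → write Y, move ←, go to R
R | ____[X]YYX   read X → write X, move ←, go to S
S | ___[_]XYYX   read _ → write X, move →, go to P
P | ___X[X]YYX   read X → write X, move →, go to T
T | ___XX[Y]YX   read Y → write X, move ←, go to Q
Q | ___X[X]XYX   read X → write _, move ←, go to R
R | ___[X]_XYX   read X → write X, move ←, go to S
S | __[_]X_XYX   read _ → write X, move →, go to P
P | __X[X]_XYX   read X → write X, move →, go to T
T | __XX[_]XYX   read _ → write X, move ←, go to R
R | __X[X]XXYX   read X → write X, move ←, go to S
S | __[X]XXXYX   read X → write Y, move ←, go to R
R | _[_]YXXXYX   read _ → write X, move ←, go to Q
Q | [_]XYXXXYX
Cell 1 holds X when M halts.

X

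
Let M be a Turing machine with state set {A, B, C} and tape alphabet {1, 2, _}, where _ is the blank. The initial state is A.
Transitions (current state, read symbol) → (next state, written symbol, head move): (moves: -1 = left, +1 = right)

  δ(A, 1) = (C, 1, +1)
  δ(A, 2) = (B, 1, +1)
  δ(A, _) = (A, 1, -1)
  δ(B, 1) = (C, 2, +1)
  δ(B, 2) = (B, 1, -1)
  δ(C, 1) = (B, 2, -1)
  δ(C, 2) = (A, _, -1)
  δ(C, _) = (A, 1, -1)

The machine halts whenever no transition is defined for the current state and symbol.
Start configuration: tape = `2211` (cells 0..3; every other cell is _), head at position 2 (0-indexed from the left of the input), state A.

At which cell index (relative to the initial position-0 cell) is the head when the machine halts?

3

state=A head=2 tape=22[1]1   (A,1)→(C,1,+1)
state=C head=3 tape=221[1]   (C,1)→(B,2,-1)
state=B head=2 tape=22[1]2   (B,1)→(C,2,+1)
state=C head=3 tape=222[2]   (C,2)→(A,_,-1)
state=A head=2 tape=22[2]_   (A,2)→(B,1,+1)
state=B head=3 tape=221[_]
At halt the head is at cell 3.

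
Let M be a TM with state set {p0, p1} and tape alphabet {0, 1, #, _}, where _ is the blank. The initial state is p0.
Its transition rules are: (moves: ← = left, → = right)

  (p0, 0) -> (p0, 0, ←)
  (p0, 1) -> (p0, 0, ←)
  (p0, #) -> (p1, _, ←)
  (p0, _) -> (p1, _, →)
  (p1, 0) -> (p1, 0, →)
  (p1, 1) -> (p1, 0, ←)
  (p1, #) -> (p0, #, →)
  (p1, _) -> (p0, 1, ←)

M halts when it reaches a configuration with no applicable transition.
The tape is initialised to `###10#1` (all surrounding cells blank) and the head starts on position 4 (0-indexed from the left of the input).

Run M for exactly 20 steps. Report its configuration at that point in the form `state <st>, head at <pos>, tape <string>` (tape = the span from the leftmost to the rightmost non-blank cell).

p0 | ###1[0]#1   read 0 → write 0, move ←, go to p0
p0 | ###[1]0#1   read 1 → write 0, move ←, go to p0
p0 | ##[#]00#1   read # → write _, move ←, go to p1
p1 | #[#]_00#1   read # → write #, move →, go to p0
p0 | ##[_]00#1   read _ → write _, move →, go to p1
p1 | ##_[0]0#1   read 0 → write 0, move →, go to p1
p1 | ##_0[0]#1   read 0 → write 0, move →, go to p1
p1 | ##_00[#]1   read # → write #, move →, go to p0
p0 | ##_00#[1]   read 1 → write 0, move ←, go to p0
p0 | ##_00[#]0   read # → write _, move ←, go to p1
p1 | ##_0[0]_0   read 0 → write 0, move →, go to p1
p1 | ##_00[_]0   read _ → write 1, move ←, go to p0
p0 | ##_0[0]10   read 0 → write 0, move ←, go to p0
p0 | ##_[0]010   read 0 → write 0, move ←, go to p0
p0 | ##[_]0010   read _ → write _, move →, go to p1
p1 | ##_[0]010   read 0 → write 0, move →, go to p1
p1 | ##_0[0]10   read 0 → write 0, move →, go to p1
p1 | ##_00[1]0   read 1 → write 0, move ←, go to p1
p1 | ##_0[0]00   read 0 → write 0, move →, go to p1
p1 | ##_00[0]0   read 0 → write 0, move →, go to p1
p1 | ##_000[0]
After 20 steps: state p1, head at 6, tape ##_0000.

state p1, head at 6, tape ##_0000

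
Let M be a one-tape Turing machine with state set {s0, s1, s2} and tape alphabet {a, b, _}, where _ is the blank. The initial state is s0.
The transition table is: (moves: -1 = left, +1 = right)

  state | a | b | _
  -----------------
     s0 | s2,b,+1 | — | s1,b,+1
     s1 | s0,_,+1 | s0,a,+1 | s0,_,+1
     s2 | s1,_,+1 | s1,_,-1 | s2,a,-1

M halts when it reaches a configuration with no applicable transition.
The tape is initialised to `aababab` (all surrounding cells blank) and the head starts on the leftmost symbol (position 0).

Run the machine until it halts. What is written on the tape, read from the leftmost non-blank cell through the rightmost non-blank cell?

state=s0 head=0 tape=[a]ababab   (s0,a)→(s2,b,+1)
state=s2 head=1 tape=b[a]babab   (s2,a)→(s1,_,+1)
state=s1 head=2 tape=b_[b]abab   (s1,b)→(s0,a,+1)
state=s0 head=3 tape=b_a[a]bab   (s0,a)→(s2,b,+1)
state=s2 head=4 tape=b_ab[b]ab   (s2,b)→(s1,_,-1)
state=s1 head=3 tape=b_a[b]_ab   (s1,b)→(s0,a,+1)
state=s0 head=4 tape=b_aa[_]ab   (s0,_)→(s1,b,+1)
state=s1 head=5 tape=b_aab[a]b   (s1,a)→(s0,_,+1)
state=s0 head=6 tape=b_aab_[b]
The non-blank tape span at halt is b_aab_b.

b_aab_b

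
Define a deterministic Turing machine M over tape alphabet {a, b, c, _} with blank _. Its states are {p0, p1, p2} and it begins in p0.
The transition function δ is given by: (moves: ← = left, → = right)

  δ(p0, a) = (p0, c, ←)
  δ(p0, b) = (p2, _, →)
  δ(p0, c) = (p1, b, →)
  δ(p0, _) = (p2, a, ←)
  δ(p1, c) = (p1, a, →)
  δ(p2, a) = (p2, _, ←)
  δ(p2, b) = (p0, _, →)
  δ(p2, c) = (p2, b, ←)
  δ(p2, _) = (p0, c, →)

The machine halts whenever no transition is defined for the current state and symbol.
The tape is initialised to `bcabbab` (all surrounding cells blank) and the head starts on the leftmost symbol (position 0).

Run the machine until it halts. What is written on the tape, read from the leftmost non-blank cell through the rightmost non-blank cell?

p0 | _[b]cabbab   read b → write _, move →, go to p2
p2 | __[c]abbab   read c → write b, move ←, go to p2
p2 | _[_]babbab   read _ → write c, move →, go to p0
p0 | _c[b]abbab   read b → write _, move →, go to p2
p2 | _c_[a]bbab   read a → write _, move ←, go to p2
p2 | _c[_]_bbab   read _ → write c, move →, go to p0
p0 | _cc[_]bbab   read _ → write a, move ←, go to p2
p2 | _c[c]abbab   read c → write b, move ←, go to p2
p2 | _[c]babbab   read c → write b, move ←, go to p2
p2 | [_]bbabbab   read _ → write c, move →, go to p0
p0 | c[b]babbab   read b → write _, move →, go to p2
p2 | c_[b]abbab   read b → write _, move →, go to p0
p0 | c__[a]bbab   read a → write c, move ←, go to p0
p0 | c_[_]cbbab   read _ → write a, move ←, go to p2
p2 | c[_]acbbab   read _ → write c, move →, go to p0
p0 | cc[a]cbbab   read a → write c, move ←, go to p0
p0 | c[c]ccbbab   read c → write b, move →, go to p1
p1 | cb[c]cbbab   read c → write a, move →, go to p1
p1 | cba[c]bbab   read c → write a, move →, go to p1
p1 | cbaa[b]bab
The non-blank tape span at halt is cbaabbab.

cbaabbab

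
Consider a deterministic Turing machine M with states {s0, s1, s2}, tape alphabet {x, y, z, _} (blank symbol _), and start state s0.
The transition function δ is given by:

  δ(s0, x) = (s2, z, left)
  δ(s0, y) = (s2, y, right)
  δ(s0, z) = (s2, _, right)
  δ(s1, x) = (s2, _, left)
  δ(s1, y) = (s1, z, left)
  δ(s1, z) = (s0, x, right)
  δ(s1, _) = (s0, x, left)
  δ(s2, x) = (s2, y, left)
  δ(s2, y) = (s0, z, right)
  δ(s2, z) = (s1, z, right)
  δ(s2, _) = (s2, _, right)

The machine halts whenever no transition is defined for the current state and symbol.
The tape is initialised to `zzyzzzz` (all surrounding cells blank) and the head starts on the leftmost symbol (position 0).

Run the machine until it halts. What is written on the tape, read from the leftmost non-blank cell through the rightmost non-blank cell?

state=s0 head=0 tape=[z]zyzzzz__   (s0,z)→(s2,_,right)
state=s2 head=1 tape=_[z]yzzzz__   (s2,z)→(s1,z,right)
state=s1 head=2 tape=_z[y]zzzz__   (s1,y)→(s1,z,left)
state=s1 head=1 tape=_[z]zzzzz__   (s1,z)→(s0,x,right)
state=s0 head=2 tape=_x[z]zzzz__   (s0,z)→(s2,_,right)
state=s2 head=3 tape=_x_[z]zzz__   (s2,z)→(s1,z,right)
state=s1 head=4 tape=_x_z[z]zz__   (s1,z)→(s0,x,right)
state=s0 head=5 tape=_x_zx[z]z__   (s0,z)→(s2,_,right)
state=s2 head=6 tape=_x_zx_[z]__   (s2,z)→(s1,z,right)
state=s1 head=7 tape=_x_zx_z[_]_   (s1,_)→(s0,x,left)
state=s0 head=6 tape=_x_zx_[z]x_   (s0,z)→(s2,_,right)
state=s2 head=7 tape=_x_zx__[x]_   (s2,x)→(s2,y,left)
state=s2 head=6 tape=_x_zx_[_]y_   (s2,_)→(s2,_,right)
state=s2 head=7 tape=_x_zx__[y]_   (s2,y)→(s0,z,right)
state=s0 head=8 tape=_x_zx__z[_]
The non-blank tape span at halt is x_zx__z.

x_zx__z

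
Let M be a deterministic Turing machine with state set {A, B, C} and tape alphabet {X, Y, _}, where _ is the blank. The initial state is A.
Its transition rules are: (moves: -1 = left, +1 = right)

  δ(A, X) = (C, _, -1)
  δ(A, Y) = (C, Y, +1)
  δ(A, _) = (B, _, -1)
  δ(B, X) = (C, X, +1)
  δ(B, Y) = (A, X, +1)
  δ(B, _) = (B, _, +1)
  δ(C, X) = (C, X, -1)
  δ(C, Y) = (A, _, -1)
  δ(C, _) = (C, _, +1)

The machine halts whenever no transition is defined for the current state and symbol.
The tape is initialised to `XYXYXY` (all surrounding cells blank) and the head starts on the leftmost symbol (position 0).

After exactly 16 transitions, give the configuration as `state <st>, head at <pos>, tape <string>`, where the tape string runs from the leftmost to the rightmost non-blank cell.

state C, head at 4, tape XY

state=A head=0 tape=_[X]YXYXY   (A,X)→(C,_,-1)
state=C head=-1 tape=[_]_YXYXY   (C,_)→(C,_,+1)
state=C head=0 tape=_[_]YXYXY   (C,_)→(C,_,+1)
state=C head=1 tape=__[Y]XYXY   (C,Y)→(A,_,-1)
state=A head=0 tape=_[_]_XYXY   (A,_)→(B,_,-1)
state=B head=-1 tape=[_]__XYXY   (B,_)→(B,_,+1)
state=B head=0 tape=_[_]_XYXY   (B,_)→(B,_,+1)
state=B head=1 tape=__[_]XYXY   (B,_)→(B,_,+1)
state=B head=2 tape=___[X]YXY   (B,X)→(C,X,+1)
state=C head=3 tape=___X[Y]XY   (C,Y)→(A,_,-1)
state=A head=2 tape=___[X]_XY   (A,X)→(C,_,-1)
state=C head=1 tape=__[_]__XY   (C,_)→(C,_,+1)
state=C head=2 tape=___[_]_XY   (C,_)→(C,_,+1)
state=C head=3 tape=____[_]XY   (C,_)→(C,_,+1)
state=C head=4 tape=_____[X]Y   (C,X)→(C,X,-1)
state=C head=3 tape=____[_]XY   (C,_)→(C,_,+1)
state=C head=4 tape=_____[X]Y
After 16 steps: state C, head at 4, tape XY.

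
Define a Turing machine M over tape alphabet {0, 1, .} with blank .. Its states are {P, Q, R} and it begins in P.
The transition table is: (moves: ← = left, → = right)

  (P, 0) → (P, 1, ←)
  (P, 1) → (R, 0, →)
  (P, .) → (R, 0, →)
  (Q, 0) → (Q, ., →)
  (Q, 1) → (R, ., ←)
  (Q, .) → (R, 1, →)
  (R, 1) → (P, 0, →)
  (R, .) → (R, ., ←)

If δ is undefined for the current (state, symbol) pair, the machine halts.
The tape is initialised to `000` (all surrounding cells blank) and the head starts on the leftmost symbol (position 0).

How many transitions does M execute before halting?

23

P | ...[0]00..   read 0 → write 1, move ←, go to P
P | ..[.]100..   read . → write 0, move →, go to R
R | ..0[1]00..   read 1 → write 0, move →, go to P
P | ..00[0]0..   read 0 → write 1, move ←, go to P
P | ..0[0]10..   read 0 → write 1, move ←, go to P
P | ..[0]110..   read 0 → write 1, move ←, go to P
P | .[.]1110..   read . → write 0, move →, go to R
R | .0[1]110..   read 1 → write 0, move →, go to P
P | .00[1]10..   read 1 → write 0, move →, go to R
R | .000[1]0..   read 1 → write 0, move →, go to P
P | .0000[0]..   read 0 → write 1, move ←, go to P
P | .000[0]1..   read 0 → write 1, move ←, go to P
P | .00[0]11..   read 0 → write 1, move ←, go to P
P | .0[0]111..   read 0 → write 1, move ←, go to P
P | .[0]1111..   read 0 → write 1, move ←, go to P
P | [.]11111..   read . → write 0, move →, go to R
R | 0[1]1111..   read 1 → write 0, move →, go to P
P | 00[1]111..   read 1 → write 0, move →, go to R
R | 000[1]11..   read 1 → write 0, move →, go to P
P | 0000[1]1..   read 1 → write 0, move →, go to R
R | 00000[1]..   read 1 → write 0, move →, go to P
P | 000000[.].   read . → write 0, move →, go to R
R | 0000000[.]   read . → write ., move ←, go to R
R | 000000[0].
M halts after 23 transitions.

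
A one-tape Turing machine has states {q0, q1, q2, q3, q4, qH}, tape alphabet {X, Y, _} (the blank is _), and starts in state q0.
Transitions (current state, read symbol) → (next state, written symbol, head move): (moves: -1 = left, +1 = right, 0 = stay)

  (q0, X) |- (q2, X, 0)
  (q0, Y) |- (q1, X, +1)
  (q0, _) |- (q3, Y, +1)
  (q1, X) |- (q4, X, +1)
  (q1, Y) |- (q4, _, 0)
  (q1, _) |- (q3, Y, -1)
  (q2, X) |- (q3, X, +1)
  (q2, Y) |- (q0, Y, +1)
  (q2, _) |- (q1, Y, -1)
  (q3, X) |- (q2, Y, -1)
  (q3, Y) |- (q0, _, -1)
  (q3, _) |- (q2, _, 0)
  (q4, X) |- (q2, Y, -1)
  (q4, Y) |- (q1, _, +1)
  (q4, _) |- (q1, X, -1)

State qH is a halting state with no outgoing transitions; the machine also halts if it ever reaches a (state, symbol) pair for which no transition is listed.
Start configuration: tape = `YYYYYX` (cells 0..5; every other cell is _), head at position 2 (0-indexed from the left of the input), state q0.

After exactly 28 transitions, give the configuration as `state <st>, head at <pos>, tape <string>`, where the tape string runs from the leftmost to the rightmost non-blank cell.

q0 | YY[Y]YYX   read Y → write X, move +1, go to q1
q1 | YYX[Y]YX   read Y → write _, move 0, go to q4
q4 | YYX[_]YX   read _ → write X, move -1, go to q1
q1 | YY[X]XYX   read X → write X, move +1, go to q4
q4 | YYX[X]YX   read X → write Y, move -1, go to q2
q2 | YY[X]YYX   read X → write X, move +1, go to q3
q3 | YYX[Y]YX   read Y → write _, move -1, go to q0
q0 | YY[X]_YX   read X → write X, move 0, go to q2
q2 | YY[X]_YX   read X → write X, move +1, go to q3
q3 | YYX[_]YX   read _ → write _, move 0, go to q2
q2 | YYX[_]YX   read _ → write Y, move -1, go to q1
q1 | YY[X]YYX   read X → write X, move +1, go to q4
q4 | YYX[Y]YX   read Y → write _, move +1, go to q1
q1 | YYX_[Y]X   read Y → write _, move 0, go to q4
q4 | YYX_[_]X   read _ → write X, move -1, go to q1
q1 | YYX[_]XX   read _ → write Y, move -1, go to q3
q3 | YY[X]YXX   read X → write Y, move -1, go to q2
q2 | Y[Y]YYXX   read Y → write Y, move +1, go to q0
q0 | YY[Y]YXX   read Y → write X, move +1, go to q1
q1 | YYX[Y]XX   read Y → write _, move 0, go to q4
q4 | YYX[_]XX   read _ → write X, move -1, go to q1
q1 | YY[X]XXX   read X → write X, move +1, go to q4
q4 | YYX[X]XX   read X → write Y, move -1, go to q2
q2 | YY[X]YXX   read X → write X, move +1, go to q3
q3 | YYX[Y]XX   read Y → write _, move -1, go to q0
q0 | YY[X]_XX   read X → write X, move 0, go to q2
q2 | YY[X]_XX   read X → write X, move +1, go to q3
q3 | YYX[_]XX   read _ → write _, move 0, go to q2
q2 | YYX[_]XX
After 28 steps: state q2, head at 3, tape YYX_XX.

state q2, head at 3, tape YYX_XX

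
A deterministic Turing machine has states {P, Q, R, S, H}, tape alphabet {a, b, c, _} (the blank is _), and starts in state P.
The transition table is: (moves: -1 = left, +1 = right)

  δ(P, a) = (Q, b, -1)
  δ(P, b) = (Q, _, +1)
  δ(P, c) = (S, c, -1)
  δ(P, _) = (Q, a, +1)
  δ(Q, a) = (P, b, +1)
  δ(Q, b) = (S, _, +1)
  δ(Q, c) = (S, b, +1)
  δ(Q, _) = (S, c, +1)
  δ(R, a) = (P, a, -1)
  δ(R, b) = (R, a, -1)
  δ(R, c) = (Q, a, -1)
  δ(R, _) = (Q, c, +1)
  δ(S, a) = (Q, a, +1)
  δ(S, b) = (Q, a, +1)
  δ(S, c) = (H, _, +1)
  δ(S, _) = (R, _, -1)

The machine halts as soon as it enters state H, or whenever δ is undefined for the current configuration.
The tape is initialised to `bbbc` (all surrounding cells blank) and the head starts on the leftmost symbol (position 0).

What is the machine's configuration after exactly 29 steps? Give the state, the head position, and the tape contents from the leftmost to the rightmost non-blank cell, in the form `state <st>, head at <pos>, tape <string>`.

state=P head=0 tape=[b]bbc____   (P,b)→(Q,_,+1)
state=Q head=1 tape=_[b]bc____   (Q,b)→(S,_,+1)
state=S head=2 tape=__[b]c____   (S,b)→(Q,a,+1)
state=Q head=3 tape=__a[c]____   (Q,c)→(S,b,+1)
state=S head=4 tape=__ab[_]___   (S,_)→(R,_,-1)
state=R head=3 tape=__a[b]____   (R,b)→(R,a,-1)
state=R head=2 tape=__[a]a____   (R,a)→(P,a,-1)
state=P head=1 tape=_[_]aa____   (P,_)→(Q,a,+1)
state=Q head=2 tape=_a[a]a____   (Q,a)→(P,b,+1)
state=P head=3 tape=_ab[a]____   (P,a)→(Q,b,-1)
state=Q head=2 tape=_a[b]b____   (Q,b)→(S,_,+1)
state=S head=3 tape=_a_[b]____   (S,b)→(Q,a,+1)
state=Q head=4 tape=_a_a[_]___   (Q,_)→(S,c,+1)
state=S head=5 tape=_a_ac[_]__   (S,_)→(R,_,-1)
state=R head=4 tape=_a_a[c]___   (R,c)→(Q,a,-1)
state=Q head=3 tape=_a_[a]a___   (Q,a)→(P,b,+1)
state=P head=4 tape=_a_b[a]___   (P,a)→(Q,b,-1)
state=Q head=3 tape=_a_[b]b___   (Q,b)→(S,_,+1)
state=S head=4 tape=_a__[b]___   (S,b)→(Q,a,+1)
state=Q head=5 tape=_a__a[_]__   (Q,_)→(S,c,+1)
state=S head=6 tape=_a__ac[_]_   (S,_)→(R,_,-1)
state=R head=5 tape=_a__a[c]__   (R,c)→(Q,a,-1)
state=Q head=4 tape=_a__[a]a__   (Q,a)→(P,b,+1)
state=P head=5 tape=_a__b[a]__   (P,a)→(Q,b,-1)
state=Q head=4 tape=_a__[b]b__   (Q,b)→(S,_,+1)
state=S head=5 tape=_a___[b]__   (S,b)→(Q,a,+1)
state=Q head=6 tape=_a___a[_]_   (Q,_)→(S,c,+1)
state=S head=7 tape=_a___ac[_]   (S,_)→(R,_,-1)
state=R head=6 tape=_a___a[c]_   (R,c)→(Q,a,-1)
state=Q head=5 tape=_a___[a]a_
After 29 steps: state Q, head at 5, tape a___aa.

state Q, head at 5, tape a___aa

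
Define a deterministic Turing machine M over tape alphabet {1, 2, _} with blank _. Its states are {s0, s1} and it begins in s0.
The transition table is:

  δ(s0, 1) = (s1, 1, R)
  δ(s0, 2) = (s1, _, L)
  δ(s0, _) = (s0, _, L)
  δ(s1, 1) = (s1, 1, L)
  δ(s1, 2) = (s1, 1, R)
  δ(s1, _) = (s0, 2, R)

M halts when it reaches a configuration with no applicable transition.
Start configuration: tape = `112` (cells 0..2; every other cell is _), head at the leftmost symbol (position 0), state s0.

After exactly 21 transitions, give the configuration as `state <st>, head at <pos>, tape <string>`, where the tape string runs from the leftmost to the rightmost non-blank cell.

s0 | ___[1]12   read 1 → write 1, move R, go to s1
s1 | ___1[1]2   read 1 → write 1, move L, go to s1
s1 | ___[1]12   read 1 → write 1, move L, go to s1
s1 | __[_]112   read _ → write 2, move R, go to s0
s0 | __2[1]12   read 1 → write 1, move R, go to s1
s1 | __21[1]2   read 1 → write 1, move L, go to s1
s1 | __2[1]12   read 1 → write 1, move L, go to s1
s1 | __[2]112   read 2 → write 1, move R, go to s1
s1 | __1[1]12   read 1 → write 1, move L, go to s1
s1 | __[1]112   read 1 → write 1, move L, go to s1
s1 | _[_]1112   read _ → write 2, move R, go to s0
s0 | _2[1]112   read 1 → write 1, move R, go to s1
s1 | _21[1]12   read 1 → write 1, move L, go to s1
s1 | _2[1]112   read 1 → write 1, move L, go to s1
s1 | _[2]1112   read 2 → write 1, move R, go to s1
s1 | _1[1]112   read 1 → write 1, move L, go to s1
s1 | _[1]1112   read 1 → write 1, move L, go to s1
s1 | [_]11112   read _ → write 2, move R, go to s0
s0 | 2[1]1112   read 1 → write 1, move R, go to s1
s1 | 21[1]112   read 1 → write 1, move L, go to s1
s1 | 2[1]1112   read 1 → write 1, move L, go to s1
s1 | [2]11112
After 21 steps: state s1, head at -3, tape 211112.

state s1, head at -3, tape 211112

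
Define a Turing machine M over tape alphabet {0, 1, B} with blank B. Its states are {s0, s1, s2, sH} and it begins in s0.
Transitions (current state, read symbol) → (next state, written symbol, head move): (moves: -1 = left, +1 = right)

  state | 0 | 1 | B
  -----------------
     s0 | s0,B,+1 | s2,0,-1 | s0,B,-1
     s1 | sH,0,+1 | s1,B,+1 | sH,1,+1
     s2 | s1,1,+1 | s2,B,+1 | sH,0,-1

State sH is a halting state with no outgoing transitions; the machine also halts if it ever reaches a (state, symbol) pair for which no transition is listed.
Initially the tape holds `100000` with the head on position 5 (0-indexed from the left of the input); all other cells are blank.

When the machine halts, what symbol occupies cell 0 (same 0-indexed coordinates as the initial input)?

0

s0 | BB10000[0]B   read 0 → write B, move +1, go to s0
s0 | BB10000B[B]   read B → write B, move -1, go to s0
s0 | BB10000[B]B   read B → write B, move -1, go to s0
s0 | BB1000[0]BB   read 0 → write B, move +1, go to s0
s0 | BB1000B[B]B   read B → write B, move -1, go to s0
s0 | BB1000[B]BB   read B → write B, move -1, go to s0
s0 | BB100[0]BBB   read 0 → write B, move +1, go to s0
s0 | BB100B[B]BB   read B → write B, move -1, go to s0
s0 | BB100[B]BBB   read B → write B, move -1, go to s0
s0 | BB10[0]BBBB   read 0 → write B, move +1, go to s0
s0 | BB10B[B]BBB   read B → write B, move -1, go to s0
s0 | BB10[B]BBBB   read B → write B, move -1, go to s0
s0 | BB1[0]BBBBB   read 0 → write B, move +1, go to s0
s0 | BB1B[B]BBBB   read B → write B, move -1, go to s0
s0 | BB1[B]BBBBB   read B → write B, move -1, go to s0
s0 | BB[1]BBBBBB   read 1 → write 0, move -1, go to s2
s2 | B[B]0BBBBBB   read B → write 0, move -1, go to sH
sH | [B]00BBBBBB
Cell 0 holds 0 when M halts.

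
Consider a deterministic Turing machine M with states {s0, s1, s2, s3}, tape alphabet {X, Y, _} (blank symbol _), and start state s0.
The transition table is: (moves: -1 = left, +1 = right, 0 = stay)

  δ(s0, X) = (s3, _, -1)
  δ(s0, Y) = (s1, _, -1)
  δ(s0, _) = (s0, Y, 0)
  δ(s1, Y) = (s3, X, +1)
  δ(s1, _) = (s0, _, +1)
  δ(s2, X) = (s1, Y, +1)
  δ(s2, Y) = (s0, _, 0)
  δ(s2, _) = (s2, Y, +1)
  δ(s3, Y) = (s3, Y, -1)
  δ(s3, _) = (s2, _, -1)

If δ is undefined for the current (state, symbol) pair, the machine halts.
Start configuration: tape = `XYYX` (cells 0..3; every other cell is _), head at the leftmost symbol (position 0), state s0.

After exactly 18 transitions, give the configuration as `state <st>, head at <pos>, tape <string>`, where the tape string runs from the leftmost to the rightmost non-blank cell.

state s0, head at 2, tape YYY_YX

state=s0 head=0 tape=__[X]YYX   (s0,X)→(s3,_,-1)
state=s3 head=-1 tape=_[_]_YYX   (s3,_)→(s2,_,-1)
state=s2 head=-2 tape=[_]__YYX   (s2,_)→(s2,Y,+1)
state=s2 head=-1 tape=Y[_]_YYX   (s2,_)→(s2,Y,+1)
state=s2 head=0 tape=YY[_]YYX   (s2,_)→(s2,Y,+1)
state=s2 head=1 tape=YYY[Y]YX   (s2,Y)→(s0,_,0)
state=s0 head=1 tape=YYY[_]YX   (s0,_)→(s0,Y,0)
state=s0 head=1 tape=YYY[Y]YX   (s0,Y)→(s1,_,-1)
state=s1 head=0 tape=YY[Y]_YX   (s1,Y)→(s3,X,+1)
state=s3 head=1 tape=YYX[_]YX   (s3,_)→(s2,_,-1)
state=s2 head=0 tape=YY[X]_YX   (s2,X)→(s1,Y,+1)
state=s1 head=1 tape=YYY[_]YX   (s1,_)→(s0,_,+1)
state=s0 head=2 tape=YYY_[Y]X   (s0,Y)→(s1,_,-1)
state=s1 head=1 tape=YYY[_]_X   (s1,_)→(s0,_,+1)
state=s0 head=2 tape=YYY_[_]X   (s0,_)→(s0,Y,0)
state=s0 head=2 tape=YYY_[Y]X   (s0,Y)→(s1,_,-1)
state=s1 head=1 tape=YYY[_]_X   (s1,_)→(s0,_,+1)
state=s0 head=2 tape=YYY_[_]X   (s0,_)→(s0,Y,0)
state=s0 head=2 tape=YYY_[Y]X
After 18 steps: state s0, head at 2, tape YYY_YX.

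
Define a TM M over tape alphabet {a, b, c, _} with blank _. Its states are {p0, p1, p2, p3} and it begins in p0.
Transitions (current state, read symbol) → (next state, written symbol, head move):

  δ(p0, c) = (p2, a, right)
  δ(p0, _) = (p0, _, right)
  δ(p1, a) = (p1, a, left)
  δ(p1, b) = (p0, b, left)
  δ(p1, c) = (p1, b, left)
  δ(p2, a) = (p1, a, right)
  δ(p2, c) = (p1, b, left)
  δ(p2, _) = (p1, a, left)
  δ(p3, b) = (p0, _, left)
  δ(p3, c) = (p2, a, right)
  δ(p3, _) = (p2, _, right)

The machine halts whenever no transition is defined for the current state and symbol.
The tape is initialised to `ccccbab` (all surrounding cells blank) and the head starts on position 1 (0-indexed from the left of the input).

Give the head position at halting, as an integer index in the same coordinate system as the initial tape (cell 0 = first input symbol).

-1

state=p0 head=1 tape=_c[c]ccbab   (p0,c)→(p2,a,right)
state=p2 head=2 tape=_ca[c]cbab   (p2,c)→(p1,b,left)
state=p1 head=1 tape=_c[a]bcbab   (p1,a)→(p1,a,left)
state=p1 head=0 tape=_[c]abcbab   (p1,c)→(p1,b,left)
state=p1 head=-1 tape=[_]babcbab
At halt the head is at cell -1.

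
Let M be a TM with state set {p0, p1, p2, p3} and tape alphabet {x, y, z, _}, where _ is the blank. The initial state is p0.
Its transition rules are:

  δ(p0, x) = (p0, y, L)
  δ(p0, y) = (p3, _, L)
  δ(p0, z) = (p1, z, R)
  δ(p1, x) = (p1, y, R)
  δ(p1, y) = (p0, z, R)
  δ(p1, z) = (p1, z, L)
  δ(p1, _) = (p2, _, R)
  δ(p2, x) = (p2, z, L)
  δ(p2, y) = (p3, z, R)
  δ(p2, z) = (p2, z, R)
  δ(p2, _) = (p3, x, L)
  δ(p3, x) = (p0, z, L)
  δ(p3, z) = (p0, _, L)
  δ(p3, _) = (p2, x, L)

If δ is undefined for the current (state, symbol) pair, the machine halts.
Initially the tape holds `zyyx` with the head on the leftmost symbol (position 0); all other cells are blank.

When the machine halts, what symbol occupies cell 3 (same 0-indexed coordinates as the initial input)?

z

p0 | _[z]yyx_   read z → write z, move R, go to p1
p1 | _z[y]yx_   read y → write z, move R, go to p0
p0 | _zz[y]x_   read y → write _, move L, go to p3
p3 | _z[z]_x_   read z → write _, move L, go to p0
p0 | _[z]__x_   read z → write z, move R, go to p1
p1 | _z[_]_x_   read _ → write _, move R, go to p2
p2 | _z_[_]x_   read _ → write x, move L, go to p3
p3 | _z[_]xx_   read _ → write x, move L, go to p2
p2 | _[z]xxx_   read z → write z, move R, go to p2
p2 | _z[x]xx_   read x → write z, move L, go to p2
p2 | _[z]zxx_   read z → write z, move R, go to p2
p2 | _z[z]xx_   read z → write z, move R, go to p2
p2 | _zz[x]x_   read x → write z, move L, go to p2
p2 | _z[z]zx_   read z → write z, move R, go to p2
p2 | _zz[z]x_   read z → write z, move R, go to p2
p2 | _zzz[x]_   read x → write z, move L, go to p2
p2 | _zz[z]z_   read z → write z, move R, go to p2
p2 | _zzz[z]_   read z → write z, move R, go to p2
p2 | _zzzz[_]   read _ → write x, move L, go to p3
p3 | _zzz[z]x   read z → write _, move L, go to p0
p0 | _zz[z]_x   read z → write z, move R, go to p1
p1 | _zzz[_]x   read _ → write _, move R, go to p2
p2 | _zzz_[x]   read x → write z, move L, go to p2
p2 | _zzz[_]z   read _ → write x, move L, go to p3
p3 | _zz[z]xz   read z → write _, move L, go to p0
p0 | _z[z]_xz   read z → write z, move R, go to p1
p1 | _zz[_]xz   read _ → write _, move R, go to p2
p2 | _zz_[x]z   read x → write z, move L, go to p2
p2 | _zz[_]zz   read _ → write x, move L, go to p3
p3 | _z[z]xzz   read z → write _, move L, go to p0
p0 | _[z]_xzz   read z → write z, move R, go to p1
p1 | _z[_]xzz   read _ → write _, move R, go to p2
p2 | _z_[x]zz   read x → write z, move L, go to p2
p2 | _z[_]zzz   read _ → write x, move L, go to p3
p3 | _[z]xzzz   read z → write _, move L, go to p0
p0 | [_]_xzzz
Cell 3 holds z when M halts.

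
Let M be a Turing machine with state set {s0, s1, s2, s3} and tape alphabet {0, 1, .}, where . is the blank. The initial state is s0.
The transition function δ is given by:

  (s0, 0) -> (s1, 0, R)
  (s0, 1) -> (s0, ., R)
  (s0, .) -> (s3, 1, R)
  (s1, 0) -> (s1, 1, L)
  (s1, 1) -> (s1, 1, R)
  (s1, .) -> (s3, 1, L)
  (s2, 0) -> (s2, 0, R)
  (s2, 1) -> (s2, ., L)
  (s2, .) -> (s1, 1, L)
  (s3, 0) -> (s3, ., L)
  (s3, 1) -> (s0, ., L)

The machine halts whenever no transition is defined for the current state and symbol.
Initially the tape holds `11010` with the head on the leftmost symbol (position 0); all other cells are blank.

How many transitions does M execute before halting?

s0 | [1]1010..   read 1 → write ., move R, go to s0
s0 | .[1]010..   read 1 → write ., move R, go to s0
s0 | ..[0]10..   read 0 → write 0, move R, go to s1
s1 | ..0[1]0..   read 1 → write 1, move R, go to s1
s1 | ..01[0]..   read 0 → write 1, move L, go to s1
s1 | ..0[1]1..   read 1 → write 1, move R, go to s1
s1 | ..01[1]..   read 1 → write 1, move R, go to s1
s1 | ..011[.].   read . → write 1, move L, go to s3
s3 | ..01[1]1.   read 1 → write ., move L, go to s0
s0 | ..0[1].1.   read 1 → write ., move R, go to s0
s0 | ..0.[.]1.   read . → write 1, move R, go to s3
s3 | ..0.1[1].   read 1 → write ., move L, go to s0
s0 | ..0.[1]..   read 1 → write ., move R, go to s0
s0 | ..0..[.].   read . → write 1, move R, go to s3
s3 | ..0..1[.]
M halts after 14 transitions.

14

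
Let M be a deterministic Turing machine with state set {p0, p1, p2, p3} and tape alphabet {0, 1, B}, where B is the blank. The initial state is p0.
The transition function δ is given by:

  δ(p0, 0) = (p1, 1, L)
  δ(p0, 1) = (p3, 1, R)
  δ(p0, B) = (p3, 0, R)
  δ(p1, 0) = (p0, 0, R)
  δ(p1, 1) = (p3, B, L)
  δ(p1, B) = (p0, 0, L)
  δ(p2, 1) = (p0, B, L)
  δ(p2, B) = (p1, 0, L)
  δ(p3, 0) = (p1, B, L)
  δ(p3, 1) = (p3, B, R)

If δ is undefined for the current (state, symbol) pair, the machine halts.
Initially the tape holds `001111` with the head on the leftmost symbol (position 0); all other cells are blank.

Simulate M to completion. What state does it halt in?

p3

state=p0 head=0 tape=BBBB[0]01111   (p0,0)→(p1,1,L)
state=p1 head=-1 tape=BBB[B]101111   (p1,B)→(p0,0,L)
state=p0 head=-2 tape=BB[B]0101111   (p0,B)→(p3,0,R)
state=p3 head=-1 tape=BB0[0]101111   (p3,0)→(p1,B,L)
state=p1 head=-2 tape=BB[0]B101111   (p1,0)→(p0,0,R)
state=p0 head=-1 tape=BB0[B]101111   (p0,B)→(p3,0,R)
state=p3 head=0 tape=BB00[1]01111   (p3,1)→(p3,B,R)
state=p3 head=1 tape=BB00B[0]1111   (p3,0)→(p1,B,L)
state=p1 head=0 tape=BB00[B]B1111   (p1,B)→(p0,0,L)
state=p0 head=-1 tape=BB0[0]0B1111   (p0,0)→(p1,1,L)
state=p1 head=-2 tape=BB[0]10B1111   (p1,0)→(p0,0,R)
state=p0 head=-1 tape=BB0[1]0B1111   (p0,1)→(p3,1,R)
state=p3 head=0 tape=BB01[0]B1111   (p3,0)→(p1,B,L)
state=p1 head=-1 tape=BB0[1]BB1111   (p1,1)→(p3,B,L)
state=p3 head=-2 tape=BB[0]BBB1111   (p3,0)→(p1,B,L)
state=p1 head=-3 tape=B[B]BBBB1111   (p1,B)→(p0,0,L)
state=p0 head=-4 tape=[B]0BBBB1111   (p0,B)→(p3,0,R)
state=p3 head=-3 tape=0[0]BBBB1111   (p3,0)→(p1,B,L)
state=p1 head=-4 tape=[0]BBBBB1111   (p1,0)→(p0,0,R)
state=p0 head=-3 tape=0[B]BBBB1111   (p0,B)→(p3,0,R)
state=p3 head=-2 tape=00[B]BBB1111
No transition is defined for (p3, B); M halts in state p3.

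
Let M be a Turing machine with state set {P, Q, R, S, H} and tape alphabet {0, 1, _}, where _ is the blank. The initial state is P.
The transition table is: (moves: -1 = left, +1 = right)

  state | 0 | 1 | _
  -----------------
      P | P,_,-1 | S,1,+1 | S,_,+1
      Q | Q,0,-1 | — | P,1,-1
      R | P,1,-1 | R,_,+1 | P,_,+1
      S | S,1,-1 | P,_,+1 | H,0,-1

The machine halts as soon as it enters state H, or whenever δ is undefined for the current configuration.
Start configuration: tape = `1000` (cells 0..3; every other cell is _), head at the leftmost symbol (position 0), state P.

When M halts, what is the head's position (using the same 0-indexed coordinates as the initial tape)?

state=P head=0 tape=[1]000_   (P,1)→(S,1,+1)
state=S head=1 tape=1[0]00_   (S,0)→(S,1,-1)
state=S head=0 tape=[1]100_   (S,1)→(P,_,+1)
state=P head=1 tape=_[1]00_   (P,1)→(S,1,+1)
state=S head=2 tape=_1[0]0_   (S,0)→(S,1,-1)
state=S head=1 tape=_[1]10_   (S,1)→(P,_,+1)
state=P head=2 tape=__[1]0_   (P,1)→(S,1,+1)
state=S head=3 tape=__1[0]_   (S,0)→(S,1,-1)
state=S head=2 tape=__[1]1_   (S,1)→(P,_,+1)
state=P head=3 tape=___[1]_   (P,1)→(S,1,+1)
state=S head=4 tape=___1[_]   (S,_)→(H,0,-1)
state=H head=3 tape=___[1]0
At halt the head is at cell 3.

3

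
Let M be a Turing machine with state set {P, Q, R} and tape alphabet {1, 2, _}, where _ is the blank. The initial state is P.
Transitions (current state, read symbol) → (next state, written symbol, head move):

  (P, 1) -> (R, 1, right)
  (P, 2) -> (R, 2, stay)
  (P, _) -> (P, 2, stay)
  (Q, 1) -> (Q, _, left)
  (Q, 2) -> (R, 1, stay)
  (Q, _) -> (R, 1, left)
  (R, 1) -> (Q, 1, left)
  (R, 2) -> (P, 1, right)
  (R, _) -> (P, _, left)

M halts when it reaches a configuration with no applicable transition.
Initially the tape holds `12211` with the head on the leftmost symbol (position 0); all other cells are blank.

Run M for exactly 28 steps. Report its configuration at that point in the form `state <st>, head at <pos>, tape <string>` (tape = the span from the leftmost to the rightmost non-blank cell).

state P, head at -1, tape 111____1

state=P head=0 tape=___[1]2211   (P,1)→(R,1,right)
state=R head=1 tape=___1[2]211   (R,2)→(P,1,right)
state=P head=2 tape=___11[2]11   (P,2)→(R,2,stay)
state=R head=2 tape=___11[2]11   (R,2)→(P,1,right)
state=P head=3 tape=___111[1]1   (P,1)→(R,1,right)
state=R head=4 tape=___1111[1]   (R,1)→(Q,1,left)
state=Q head=3 tape=___111[1]1   (Q,1)→(Q,_,left)
state=Q head=2 tape=___11[1]_1   (Q,1)→(Q,_,left)
state=Q head=1 tape=___1[1]__1   (Q,1)→(Q,_,left)
state=Q head=0 tape=___[1]___1   (Q,1)→(Q,_,left)
state=Q head=-1 tape=__[_]____1   (Q,_)→(R,1,left)
state=R head=-2 tape=_[_]1____1   (R,_)→(P,_,left)
state=P head=-3 tape=[_]_1____1   (P,_)→(P,2,stay)
state=P head=-3 tape=[2]_1____1   (P,2)→(R,2,stay)
state=R head=-3 tape=[2]_1____1   (R,2)→(P,1,right)
state=P head=-2 tape=1[_]1____1   (P,_)→(P,2,stay)
state=P head=-2 tape=1[2]1____1   (P,2)→(R,2,stay)
state=R head=-2 tape=1[2]1____1   (R,2)→(P,1,right)
state=P head=-1 tape=11[1]____1   (P,1)→(R,1,right)
state=R head=0 tape=111[_]___1   (R,_)→(P,_,left)
state=P head=-1 tape=11[1]____1   (P,1)→(R,1,right)
state=R head=0 tape=111[_]___1   (R,_)→(P,_,left)
state=P head=-1 tape=11[1]____1   (P,1)→(R,1,right)
state=R head=0 tape=111[_]___1   (R,_)→(P,_,left)
state=P head=-1 tape=11[1]____1   (P,1)→(R,1,right)
state=R head=0 tape=111[_]___1   (R,_)→(P,_,left)
state=P head=-1 tape=11[1]____1   (P,1)→(R,1,right)
state=R head=0 tape=111[_]___1   (R,_)→(P,_,left)
state=P head=-1 tape=11[1]____1
After 28 steps: state P, head at -1, tape 111____1.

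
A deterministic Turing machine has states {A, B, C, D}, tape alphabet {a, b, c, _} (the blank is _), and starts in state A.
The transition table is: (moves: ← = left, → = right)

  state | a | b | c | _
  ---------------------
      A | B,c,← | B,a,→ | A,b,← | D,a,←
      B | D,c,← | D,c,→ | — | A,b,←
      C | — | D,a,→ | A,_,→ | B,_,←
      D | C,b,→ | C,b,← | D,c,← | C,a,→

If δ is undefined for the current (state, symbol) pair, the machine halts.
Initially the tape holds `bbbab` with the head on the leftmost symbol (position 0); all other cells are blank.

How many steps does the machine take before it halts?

27

state=A head=0 tape=_[b]bbab_   (A,b)→(B,a,→)
state=B head=1 tape=_a[b]bab_   (B,b)→(D,c,→)
state=D head=2 tape=_ac[b]ab_   (D,b)→(C,b,←)
state=C head=1 tape=_a[c]bab_   (C,c)→(A,_,→)
state=A head=2 tape=_a_[b]ab_   (A,b)→(B,a,→)
state=B head=3 tape=_a_a[a]b_   (B,a)→(D,c,←)
state=D head=2 tape=_a_[a]cb_   (D,a)→(C,b,→)
state=C head=3 tape=_a_b[c]b_   (C,c)→(A,_,→)
state=A head=4 tape=_a_b_[b]_   (A,b)→(B,a,→)
state=B head=5 tape=_a_b_a[_]   (B,_)→(A,b,←)
state=A head=4 tape=_a_b_[a]b   (A,a)→(B,c,←)
state=B head=3 tape=_a_b[_]cb   (B,_)→(A,b,←)
state=A head=2 tape=_a_[b]bcb   (A,b)→(B,a,→)
state=B head=3 tape=_a_a[b]cb   (B,b)→(D,c,→)
state=D head=4 tape=_a_ac[c]b   (D,c)→(D,c,←)
state=D head=3 tape=_a_a[c]cb   (D,c)→(D,c,←)
state=D head=2 tape=_a_[a]ccb   (D,a)→(C,b,→)
state=C head=3 tape=_a_b[c]cb   (C,c)→(A,_,→)
state=A head=4 tape=_a_b_[c]b   (A,c)→(A,b,←)
state=A head=3 tape=_a_b[_]bb   (A,_)→(D,a,←)
state=D head=2 tape=_a_[b]abb   (D,b)→(C,b,←)
state=C head=1 tape=_a[_]babb   (C,_)→(B,_,←)
state=B head=0 tape=_[a]_babb   (B,a)→(D,c,←)
state=D head=-1 tape=[_]c_babb   (D,_)→(C,a,→)
state=C head=0 tape=a[c]_babb   (C,c)→(A,_,→)
state=A head=1 tape=a_[_]babb   (A,_)→(D,a,←)
state=D head=0 tape=a[_]ababb   (D,_)→(C,a,→)
state=C head=1 tape=aa[a]babb
M halts after 27 transitions.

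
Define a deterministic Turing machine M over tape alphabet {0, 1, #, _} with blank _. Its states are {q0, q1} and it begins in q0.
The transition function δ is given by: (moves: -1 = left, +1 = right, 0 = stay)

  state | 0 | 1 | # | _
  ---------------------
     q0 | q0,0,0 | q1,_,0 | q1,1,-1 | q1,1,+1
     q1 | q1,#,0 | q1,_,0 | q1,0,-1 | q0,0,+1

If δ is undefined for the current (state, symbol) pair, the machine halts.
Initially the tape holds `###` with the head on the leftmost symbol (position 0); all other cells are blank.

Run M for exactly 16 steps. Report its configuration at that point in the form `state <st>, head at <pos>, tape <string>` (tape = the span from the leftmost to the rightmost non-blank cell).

state q0, head at -1, tape 0001#

q0 | __[#]##   read # → write 1, move -1, go to q1
q1 | _[_]1##   read _ → write 0, move +1, go to q0
q0 | _0[1]##   read 1 → write _, move 0, go to q1
q1 | _0[_]##   read _ → write 0, move +1, go to q0
q0 | _00[#]#   read # → write 1, move -1, go to q1
q1 | _0[0]1#   read 0 → write #, move 0, go to q1
q1 | _0[#]1#   read # → write 0, move -1, go to q1
q1 | _[0]01#   read 0 → write #, move 0, go to q1
q1 | _[#]01#   read # → write 0, move -1, go to q1
q1 | [_]001#   read _ → write 0, move +1, go to q0
q0 | 0[0]01#   read 0 → write 0, move 0, go to q0
q0 | 0[0]01#   read 0 → write 0, move 0, go to q0
q0 | 0[0]01#   read 0 → write 0, move 0, go to q0
q0 | 0[0]01#   read 0 → write 0, move 0, go to q0
q0 | 0[0]01#   read 0 → write 0, move 0, go to q0
q0 | 0[0]01#   read 0 → write 0, move 0, go to q0
q0 | 0[0]01#
After 16 steps: state q0, head at -1, tape 0001#.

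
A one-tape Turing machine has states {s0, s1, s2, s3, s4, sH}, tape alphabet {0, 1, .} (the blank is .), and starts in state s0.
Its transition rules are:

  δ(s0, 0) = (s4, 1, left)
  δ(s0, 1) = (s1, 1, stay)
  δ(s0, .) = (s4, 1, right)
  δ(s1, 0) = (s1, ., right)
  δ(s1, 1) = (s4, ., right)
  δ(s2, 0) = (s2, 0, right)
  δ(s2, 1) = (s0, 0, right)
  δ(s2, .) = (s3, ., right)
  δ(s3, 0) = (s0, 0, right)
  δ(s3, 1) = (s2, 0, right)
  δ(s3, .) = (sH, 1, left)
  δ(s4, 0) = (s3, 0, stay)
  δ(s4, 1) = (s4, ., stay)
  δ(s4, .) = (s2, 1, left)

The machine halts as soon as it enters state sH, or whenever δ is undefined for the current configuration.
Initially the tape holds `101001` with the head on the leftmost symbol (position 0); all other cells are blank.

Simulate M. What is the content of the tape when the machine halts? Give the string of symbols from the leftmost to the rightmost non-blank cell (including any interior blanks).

state=s0 head=0 tape=[1]01001..   (s0,1)→(s1,1,stay)
state=s1 head=0 tape=[1]01001..   (s1,1)→(s4,.,right)
state=s4 head=1 tape=.[0]1001..   (s4,0)→(s3,0,stay)
state=s3 head=1 tape=.[0]1001..   (s3,0)→(s0,0,right)
state=s0 head=2 tape=.0[1]001..   (s0,1)→(s1,1,stay)
state=s1 head=2 tape=.0[1]001..   (s1,1)→(s4,.,right)
state=s4 head=3 tape=.0.[0]01..   (s4,0)→(s3,0,stay)
state=s3 head=3 tape=.0.[0]01..   (s3,0)→(s0,0,right)
state=s0 head=4 tape=.0.0[0]1..   (s0,0)→(s4,1,left)
state=s4 head=3 tape=.0.[0]11..   (s4,0)→(s3,0,stay)
state=s3 head=3 tape=.0.[0]11..   (s3,0)→(s0,0,right)
state=s0 head=4 tape=.0.0[1]1..   (s0,1)→(s1,1,stay)
state=s1 head=4 tape=.0.0[1]1..   (s1,1)→(s4,.,right)
state=s4 head=5 tape=.0.0.[1]..   (s4,1)→(s4,.,stay)
state=s4 head=5 tape=.0.0.[.]..   (s4,.)→(s2,1,left)
state=s2 head=4 tape=.0.0[.]1..   (s2,.)→(s3,.,right)
state=s3 head=5 tape=.0.0.[1]..   (s3,1)→(s2,0,right)
state=s2 head=6 tape=.0.0.0[.].   (s2,.)→(s3,.,right)
state=s3 head=7 tape=.0.0.0.[.]   (s3,.)→(sH,1,left)
state=sH head=6 tape=.0.0.0[.]1
The non-blank tape span at halt is 0.0.0.1.

0.0.0.1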